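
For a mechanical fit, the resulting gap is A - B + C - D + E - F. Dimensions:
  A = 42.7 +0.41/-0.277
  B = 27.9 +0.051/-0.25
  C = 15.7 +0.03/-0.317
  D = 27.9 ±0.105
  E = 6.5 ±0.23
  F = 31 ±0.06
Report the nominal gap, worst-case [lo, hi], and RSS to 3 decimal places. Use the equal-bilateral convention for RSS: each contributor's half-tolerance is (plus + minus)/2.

nominal=-21.900 wc=[-22.940,-20.815] rss=0.488

Stack each dimension's contribution:
  +A: nom +42.700 → Σnom=42.700; wc +0.410/-0.277 → slack +0.410/-0.277; half-tol=0.344, Σhalf²=0.117992
  -B: nom -27.900 → Σnom=14.800; wc +0.250/-0.051 → slack +0.660/-0.328; half-tol=0.150, Σhalf²=0.140643
  +C: nom +15.700 → Σnom=30.500; wc +0.030/-0.317 → slack +0.690/-0.645; half-tol=0.173, Σhalf²=0.170745
  -D: nom -27.900 → Σnom=2.600; wc +0.105/-0.105 → slack +0.795/-0.750; half-tol=0.105, Σhalf²=0.181770
  +E: nom +6.500 → Σnom=9.100; wc +0.230/-0.230 → slack +1.025/-0.980; half-tol=0.230, Σhalf²=0.234670
  -F: nom -31.000 → Σnom=-21.900; wc +0.060/-0.060 → slack +1.085/-1.040; half-tol=0.060, Σhalf²=0.238270
Nominal = -21.900. Worst-case = [-21.900 - 1.040, -21.900 + 1.085] = [-22.940, -20.815]. RSS = √0.238270 = 0.488.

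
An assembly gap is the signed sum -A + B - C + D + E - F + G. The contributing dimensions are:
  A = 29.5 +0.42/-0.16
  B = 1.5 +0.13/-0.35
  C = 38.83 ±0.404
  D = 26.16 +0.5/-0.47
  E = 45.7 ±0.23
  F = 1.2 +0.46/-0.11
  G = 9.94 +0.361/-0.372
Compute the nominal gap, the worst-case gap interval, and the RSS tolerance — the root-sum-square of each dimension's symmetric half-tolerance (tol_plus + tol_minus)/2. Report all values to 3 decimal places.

nominal=13.770 wc=[11.064,15.665] rss=0.899

Stack each dimension's contribution:
  -A: nom -29.500 → Σnom=-29.500; wc +0.160/-0.420 → slack +0.160/-0.420; half-tol=0.290, Σhalf²=0.084100
  +B: nom +1.500 → Σnom=-28.000; wc +0.130/-0.350 → slack +0.290/-0.770; half-tol=0.240, Σhalf²=0.141700
  -C: nom -38.830 → Σnom=-66.830; wc +0.404/-0.404 → slack +0.694/-1.174; half-tol=0.404, Σhalf²=0.304916
  +D: nom +26.160 → Σnom=-40.670; wc +0.500/-0.470 → slack +1.194/-1.644; half-tol=0.485, Σhalf²=0.540141
  +E: nom +45.700 → Σnom=5.030; wc +0.230/-0.230 → slack +1.424/-1.874; half-tol=0.230, Σhalf²=0.593041
  -F: nom -1.200 → Σnom=3.830; wc +0.110/-0.460 → slack +1.534/-2.334; half-tol=0.285, Σhalf²=0.674266
  +G: nom +9.940 → Σnom=13.770; wc +0.361/-0.372 → slack +1.895/-2.706; half-tol=0.366, Σhalf²=0.808588
Nominal = 13.770. Worst-case = [13.770 - 2.706, 13.770 + 1.895] = [11.064, 15.665]. RSS = √0.808588 = 0.899.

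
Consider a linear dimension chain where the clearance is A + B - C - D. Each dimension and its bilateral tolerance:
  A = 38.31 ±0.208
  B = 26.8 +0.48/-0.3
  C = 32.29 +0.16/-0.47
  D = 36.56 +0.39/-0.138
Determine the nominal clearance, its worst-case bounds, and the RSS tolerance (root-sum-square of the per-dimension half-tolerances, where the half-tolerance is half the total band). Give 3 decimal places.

Stack each dimension's contribution:
  +A: nom +38.310 → Σnom=38.310; wc +0.208/-0.208 → slack +0.208/-0.208; half-tol=0.208, Σhalf²=0.043264
  +B: nom +26.800 → Σnom=65.110; wc +0.480/-0.300 → slack +0.688/-0.508; half-tol=0.390, Σhalf²=0.195364
  -C: nom -32.290 → Σnom=32.820; wc +0.470/-0.160 → slack +1.158/-0.668; half-tol=0.315, Σhalf²=0.294589
  -D: nom -36.560 → Σnom=-3.740; wc +0.138/-0.390 → slack +1.296/-1.058; half-tol=0.264, Σhalf²=0.364285
Nominal = -3.740. Worst-case = [-3.740 - 1.058, -3.740 + 1.296] = [-4.798, -2.444]. RSS = √0.364285 = 0.604.

nominal=-3.740 wc=[-4.798,-2.444] rss=0.604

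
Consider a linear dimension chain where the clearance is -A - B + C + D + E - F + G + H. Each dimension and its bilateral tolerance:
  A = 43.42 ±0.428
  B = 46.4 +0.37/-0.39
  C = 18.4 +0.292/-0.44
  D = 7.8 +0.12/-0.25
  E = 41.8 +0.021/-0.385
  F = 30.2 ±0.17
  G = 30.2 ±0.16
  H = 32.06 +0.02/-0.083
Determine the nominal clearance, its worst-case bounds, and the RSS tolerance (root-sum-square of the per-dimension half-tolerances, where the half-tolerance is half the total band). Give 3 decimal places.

nominal=10.240 wc=[7.954,11.841] rss=0.771

Stack each dimension's contribution:
  -A: nom -43.420 → Σnom=-43.420; wc +0.428/-0.428 → slack +0.428/-0.428; half-tol=0.428, Σhalf²=0.183184
  -B: nom -46.400 → Σnom=-89.820; wc +0.390/-0.370 → slack +0.818/-0.798; half-tol=0.380, Σhalf²=0.327584
  +C: nom +18.400 → Σnom=-71.420; wc +0.292/-0.440 → slack +1.110/-1.238; half-tol=0.366, Σhalf²=0.461540
  +D: nom +7.800 → Σnom=-63.620; wc +0.120/-0.250 → slack +1.230/-1.488; half-tol=0.185, Σhalf²=0.495765
  +E: nom +41.800 → Σnom=-21.820; wc +0.021/-0.385 → slack +1.251/-1.873; half-tol=0.203, Σhalf²=0.536974
  -F: nom -30.200 → Σnom=-52.020; wc +0.170/-0.170 → slack +1.421/-2.043; half-tol=0.170, Σhalf²=0.565874
  +G: nom +30.200 → Σnom=-21.820; wc +0.160/-0.160 → slack +1.581/-2.203; half-tol=0.160, Σhalf²=0.591474
  +H: nom +32.060 → Σnom=10.240; wc +0.020/-0.083 → slack +1.601/-2.286; half-tol=0.052, Σhalf²=0.594126
Nominal = 10.240. Worst-case = [10.240 - 2.286, 10.240 + 1.601] = [7.954, 11.841]. RSS = √0.594126 = 0.771.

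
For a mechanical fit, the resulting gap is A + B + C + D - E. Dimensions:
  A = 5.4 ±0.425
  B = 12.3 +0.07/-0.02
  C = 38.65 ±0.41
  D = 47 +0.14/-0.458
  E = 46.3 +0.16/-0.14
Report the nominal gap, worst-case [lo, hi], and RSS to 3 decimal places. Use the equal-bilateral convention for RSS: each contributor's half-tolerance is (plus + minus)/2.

nominal=57.050 wc=[55.577,58.235] rss=0.680

Stack each dimension's contribution:
  +A: nom +5.400 → Σnom=5.400; wc +0.425/-0.425 → slack +0.425/-0.425; half-tol=0.425, Σhalf²=0.180625
  +B: nom +12.300 → Σnom=17.700; wc +0.070/-0.020 → slack +0.495/-0.445; half-tol=0.045, Σhalf²=0.182650
  +C: nom +38.650 → Σnom=56.350; wc +0.410/-0.410 → slack +0.905/-0.855; half-tol=0.410, Σhalf²=0.350750
  +D: nom +47.000 → Σnom=103.350; wc +0.140/-0.458 → slack +1.045/-1.313; half-tol=0.299, Σhalf²=0.440151
  -E: nom -46.300 → Σnom=57.050; wc +0.140/-0.160 → slack +1.185/-1.473; half-tol=0.150, Σhalf²=0.462651
Nominal = 57.050. Worst-case = [57.050 - 1.473, 57.050 + 1.185] = [55.577, 58.235]. RSS = √0.462651 = 0.680.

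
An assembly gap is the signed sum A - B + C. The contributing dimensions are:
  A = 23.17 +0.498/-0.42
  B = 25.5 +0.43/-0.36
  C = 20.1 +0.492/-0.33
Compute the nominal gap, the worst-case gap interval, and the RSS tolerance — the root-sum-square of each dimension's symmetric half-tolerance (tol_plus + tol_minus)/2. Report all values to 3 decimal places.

Stack each dimension's contribution:
  +A: nom +23.170 → Σnom=23.170; wc +0.498/-0.420 → slack +0.498/-0.420; half-tol=0.459, Σhalf²=0.210681
  -B: nom -25.500 → Σnom=-2.330; wc +0.360/-0.430 → slack +0.858/-0.850; half-tol=0.395, Σhalf²=0.366706
  +C: nom +20.100 → Σnom=17.770; wc +0.492/-0.330 → slack +1.350/-1.180; half-tol=0.411, Σhalf²=0.535627
Nominal = 17.770. Worst-case = [17.770 - 1.180, 17.770 + 1.350] = [16.590, 19.120]. RSS = √0.535627 = 0.732.

nominal=17.770 wc=[16.590,19.120] rss=0.732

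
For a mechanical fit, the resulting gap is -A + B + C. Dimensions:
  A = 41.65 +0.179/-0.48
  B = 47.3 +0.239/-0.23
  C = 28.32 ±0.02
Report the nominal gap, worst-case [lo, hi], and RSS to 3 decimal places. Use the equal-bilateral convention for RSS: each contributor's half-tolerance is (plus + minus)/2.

nominal=33.970 wc=[33.541,34.709] rss=0.405

Stack each dimension's contribution:
  -A: nom -41.650 → Σnom=-41.650; wc +0.480/-0.179 → slack +0.480/-0.179; half-tol=0.330, Σhalf²=0.108570
  +B: nom +47.300 → Σnom=5.650; wc +0.239/-0.230 → slack +0.719/-0.409; half-tol=0.234, Σhalf²=0.163560
  +C: nom +28.320 → Σnom=33.970; wc +0.020/-0.020 → slack +0.739/-0.429; half-tol=0.020, Σhalf²=0.163961
Nominal = 33.970. Worst-case = [33.970 - 0.429, 33.970 + 0.739] = [33.541, 34.709]. RSS = √0.163961 = 0.405.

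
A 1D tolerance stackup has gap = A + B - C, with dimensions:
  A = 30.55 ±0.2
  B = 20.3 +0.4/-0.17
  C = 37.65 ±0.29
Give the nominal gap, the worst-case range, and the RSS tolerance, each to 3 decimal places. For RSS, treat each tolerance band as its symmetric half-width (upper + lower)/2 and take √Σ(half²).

nominal=13.200 wc=[12.540,14.090] rss=0.453

Stack each dimension's contribution:
  +A: nom +30.550 → Σnom=30.550; wc +0.200/-0.200 → slack +0.200/-0.200; half-tol=0.200, Σhalf²=0.040000
  +B: nom +20.300 → Σnom=50.850; wc +0.400/-0.170 → slack +0.600/-0.370; half-tol=0.285, Σhalf²=0.121225
  -C: nom -37.650 → Σnom=13.200; wc +0.290/-0.290 → slack +0.890/-0.660; half-tol=0.290, Σhalf²=0.205325
Nominal = 13.200. Worst-case = [13.200 - 0.660, 13.200 + 0.890] = [12.540, 14.090]. RSS = √0.205325 = 0.453.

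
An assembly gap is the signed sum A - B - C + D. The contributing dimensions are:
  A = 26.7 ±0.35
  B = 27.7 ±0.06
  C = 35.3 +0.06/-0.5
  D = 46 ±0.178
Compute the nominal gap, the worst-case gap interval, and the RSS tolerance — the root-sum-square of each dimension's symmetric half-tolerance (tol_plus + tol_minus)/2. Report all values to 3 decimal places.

nominal=9.700 wc=[9.052,10.788] rss=0.486

Stack each dimension's contribution:
  +A: nom +26.700 → Σnom=26.700; wc +0.350/-0.350 → slack +0.350/-0.350; half-tol=0.350, Σhalf²=0.122500
  -B: nom -27.700 → Σnom=-1.000; wc +0.060/-0.060 → slack +0.410/-0.410; half-tol=0.060, Σhalf²=0.126100
  -C: nom -35.300 → Σnom=-36.300; wc +0.500/-0.060 → slack +0.910/-0.470; half-tol=0.280, Σhalf²=0.204500
  +D: nom +46.000 → Σnom=9.700; wc +0.178/-0.178 → slack +1.088/-0.648; half-tol=0.178, Σhalf²=0.236184
Nominal = 9.700. Worst-case = [9.700 - 0.648, 9.700 + 1.088] = [9.052, 10.788]. RSS = √0.236184 = 0.486.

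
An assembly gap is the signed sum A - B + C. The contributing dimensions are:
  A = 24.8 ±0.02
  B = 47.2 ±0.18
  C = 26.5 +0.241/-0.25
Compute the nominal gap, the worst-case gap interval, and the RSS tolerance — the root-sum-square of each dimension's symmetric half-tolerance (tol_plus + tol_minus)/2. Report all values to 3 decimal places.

nominal=4.100 wc=[3.650,4.541] rss=0.305

Stack each dimension's contribution:
  +A: nom +24.800 → Σnom=24.800; wc +0.020/-0.020 → slack +0.020/-0.020; half-tol=0.020, Σhalf²=0.000400
  -B: nom -47.200 → Σnom=-22.400; wc +0.180/-0.180 → slack +0.200/-0.200; half-tol=0.180, Σhalf²=0.032800
  +C: nom +26.500 → Σnom=4.100; wc +0.241/-0.250 → slack +0.441/-0.450; half-tol=0.245, Σhalf²=0.093070
Nominal = 4.100. Worst-case = [4.100 - 0.450, 4.100 + 0.441] = [3.650, 4.541]. RSS = √0.093070 = 0.305.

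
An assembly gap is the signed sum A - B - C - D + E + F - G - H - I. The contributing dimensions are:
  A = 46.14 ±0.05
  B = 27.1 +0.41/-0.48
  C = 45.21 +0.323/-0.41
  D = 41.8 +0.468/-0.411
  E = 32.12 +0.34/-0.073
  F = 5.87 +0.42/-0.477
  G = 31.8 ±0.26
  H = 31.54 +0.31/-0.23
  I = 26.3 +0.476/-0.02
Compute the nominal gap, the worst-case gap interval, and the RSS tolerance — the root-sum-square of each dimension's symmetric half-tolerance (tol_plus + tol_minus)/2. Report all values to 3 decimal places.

nominal=-119.620 wc=[-122.467,-116.999] rss=0.987

Stack each dimension's contribution:
  +A: nom +46.140 → Σnom=46.140; wc +0.050/-0.050 → slack +0.050/-0.050; half-tol=0.050, Σhalf²=0.002500
  -B: nom -27.100 → Σnom=19.040; wc +0.480/-0.410 → slack +0.530/-0.460; half-tol=0.445, Σhalf²=0.200525
  -C: nom -45.210 → Σnom=-26.170; wc +0.410/-0.323 → slack +0.940/-0.783; half-tol=0.366, Σhalf²=0.334847
  -D: nom -41.800 → Σnom=-67.970; wc +0.411/-0.468 → slack +1.351/-1.251; half-tol=0.440, Σhalf²=0.528007
  +E: nom +32.120 → Σnom=-35.850; wc +0.340/-0.073 → slack +1.691/-1.324; half-tol=0.207, Σhalf²=0.570650
  +F: nom +5.870 → Σnom=-29.980; wc +0.420/-0.477 → slack +2.111/-1.801; half-tol=0.449, Σhalf²=0.771802
  -G: nom -31.800 → Σnom=-61.780; wc +0.260/-0.260 → slack +2.371/-2.061; half-tol=0.260, Σhalf²=0.839402
  -H: nom -31.540 → Σnom=-93.320; wc +0.230/-0.310 → slack +2.601/-2.371; half-tol=0.270, Σhalf²=0.912302
  -I: nom -26.300 → Σnom=-119.620; wc +0.020/-0.476 → slack +2.621/-2.847; half-tol=0.248, Σhalf²=0.973806
Nominal = -119.620. Worst-case = [-119.620 - 2.847, -119.620 + 2.621] = [-122.467, -116.999]. RSS = √0.973806 = 0.987.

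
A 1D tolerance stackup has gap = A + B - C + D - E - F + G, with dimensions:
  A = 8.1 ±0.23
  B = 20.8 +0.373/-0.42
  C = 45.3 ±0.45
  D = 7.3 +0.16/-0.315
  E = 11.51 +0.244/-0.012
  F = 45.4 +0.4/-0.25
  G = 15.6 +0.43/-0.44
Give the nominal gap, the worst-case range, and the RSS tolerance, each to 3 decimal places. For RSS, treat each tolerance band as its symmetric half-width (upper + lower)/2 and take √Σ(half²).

nominal=-50.410 wc=[-52.909,-48.505] rss=0.883

Stack each dimension's contribution:
  +A: nom +8.100 → Σnom=8.100; wc +0.230/-0.230 → slack +0.230/-0.230; half-tol=0.230, Σhalf²=0.052900
  +B: nom +20.800 → Σnom=28.900; wc +0.373/-0.420 → slack +0.603/-0.650; half-tol=0.396, Σhalf²=0.210112
  -C: nom -45.300 → Σnom=-16.400; wc +0.450/-0.450 → slack +1.053/-1.100; half-tol=0.450, Σhalf²=0.412612
  +D: nom +7.300 → Σnom=-9.100; wc +0.160/-0.315 → slack +1.213/-1.415; half-tol=0.237, Σhalf²=0.469019
  -E: nom -11.510 → Σnom=-20.610; wc +0.012/-0.244 → slack +1.225/-1.659; half-tol=0.128, Σhalf²=0.485403
  -F: nom -45.400 → Σnom=-66.010; wc +0.250/-0.400 → slack +1.475/-2.059; half-tol=0.325, Σhalf²=0.591028
  +G: nom +15.600 → Σnom=-50.410; wc +0.430/-0.440 → slack +1.905/-2.499; half-tol=0.435, Σhalf²=0.780253
Nominal = -50.410. Worst-case = [-50.410 - 2.499, -50.410 + 1.905] = [-52.909, -48.505]. RSS = √0.780253 = 0.883.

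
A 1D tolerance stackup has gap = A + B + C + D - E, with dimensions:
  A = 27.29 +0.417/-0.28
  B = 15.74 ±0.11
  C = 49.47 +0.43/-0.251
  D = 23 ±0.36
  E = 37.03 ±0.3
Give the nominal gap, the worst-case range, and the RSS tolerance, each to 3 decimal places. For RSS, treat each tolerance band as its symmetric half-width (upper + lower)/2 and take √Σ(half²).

nominal=78.470 wc=[77.169,80.087] rss=0.685

Stack each dimension's contribution:
  +A: nom +27.290 → Σnom=27.290; wc +0.417/-0.280 → slack +0.417/-0.280; half-tol=0.349, Σhalf²=0.121452
  +B: nom +15.740 → Σnom=43.030; wc +0.110/-0.110 → slack +0.527/-0.390; half-tol=0.110, Σhalf²=0.133552
  +C: nom +49.470 → Σnom=92.500; wc +0.430/-0.251 → slack +0.957/-0.641; half-tol=0.341, Σhalf²=0.249493
  +D: nom +23.000 → Σnom=115.500; wc +0.360/-0.360 → slack +1.317/-1.001; half-tol=0.360, Σhalf²=0.379093
  -E: nom -37.030 → Σnom=78.470; wc +0.300/-0.300 → slack +1.617/-1.301; half-tol=0.300, Σhalf²=0.469093
Nominal = 78.470. Worst-case = [78.470 - 1.301, 78.470 + 1.617] = [77.169, 80.087]. RSS = √0.469093 = 0.685.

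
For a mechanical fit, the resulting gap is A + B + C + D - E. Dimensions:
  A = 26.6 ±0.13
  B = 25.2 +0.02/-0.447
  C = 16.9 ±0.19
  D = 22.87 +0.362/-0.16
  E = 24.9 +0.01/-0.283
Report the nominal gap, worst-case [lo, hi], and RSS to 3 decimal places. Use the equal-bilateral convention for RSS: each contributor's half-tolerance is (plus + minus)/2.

Stack each dimension's contribution:
  +A: nom +26.600 → Σnom=26.600; wc +0.130/-0.130 → slack +0.130/-0.130; half-tol=0.130, Σhalf²=0.016900
  +B: nom +25.200 → Σnom=51.800; wc +0.020/-0.447 → slack +0.150/-0.577; half-tol=0.234, Σhalf²=0.071422
  +C: nom +16.900 → Σnom=68.700; wc +0.190/-0.190 → slack +0.340/-0.767; half-tol=0.190, Σhalf²=0.107522
  +D: nom +22.870 → Σnom=91.570; wc +0.362/-0.160 → slack +0.702/-0.927; half-tol=0.261, Σhalf²=0.175643
  -E: nom -24.900 → Σnom=66.670; wc +0.283/-0.010 → slack +0.985/-0.937; half-tol=0.146, Σhalf²=0.197106
Nominal = 66.670. Worst-case = [66.670 - 0.937, 66.670 + 0.985] = [65.733, 67.655]. RSS = √0.197106 = 0.444.

nominal=66.670 wc=[65.733,67.655] rss=0.444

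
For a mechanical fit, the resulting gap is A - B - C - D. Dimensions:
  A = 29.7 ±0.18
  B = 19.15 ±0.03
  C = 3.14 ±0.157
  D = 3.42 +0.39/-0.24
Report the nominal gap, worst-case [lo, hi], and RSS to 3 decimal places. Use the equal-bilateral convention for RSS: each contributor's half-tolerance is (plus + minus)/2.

Stack each dimension's contribution:
  +A: nom +29.700 → Σnom=29.700; wc +0.180/-0.180 → slack +0.180/-0.180; half-tol=0.180, Σhalf²=0.032400
  -B: nom -19.150 → Σnom=10.550; wc +0.030/-0.030 → slack +0.210/-0.210; half-tol=0.030, Σhalf²=0.033300
  -C: nom -3.140 → Σnom=7.410; wc +0.157/-0.157 → slack +0.367/-0.367; half-tol=0.157, Σhalf²=0.057949
  -D: nom -3.420 → Σnom=3.990; wc +0.240/-0.390 → slack +0.607/-0.757; half-tol=0.315, Σhalf²=0.157174
Nominal = 3.990. Worst-case = [3.990 - 0.757, 3.990 + 0.607] = [3.233, 4.597]. RSS = √0.157174 = 0.396.

nominal=3.990 wc=[3.233,4.597] rss=0.396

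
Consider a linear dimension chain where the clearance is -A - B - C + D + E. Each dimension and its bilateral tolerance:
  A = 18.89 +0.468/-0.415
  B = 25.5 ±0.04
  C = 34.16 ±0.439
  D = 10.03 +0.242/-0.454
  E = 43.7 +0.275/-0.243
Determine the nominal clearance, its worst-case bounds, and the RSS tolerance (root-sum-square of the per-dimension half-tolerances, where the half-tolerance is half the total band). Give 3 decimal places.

Stack each dimension's contribution:
  -A: nom -18.890 → Σnom=-18.890; wc +0.415/-0.468 → slack +0.415/-0.468; half-tol=0.442, Σhalf²=0.194922
  -B: nom -25.500 → Σnom=-44.390; wc +0.040/-0.040 → slack +0.455/-0.508; half-tol=0.040, Σhalf²=0.196522
  -C: nom -34.160 → Σnom=-78.550; wc +0.439/-0.439 → slack +0.894/-0.947; half-tol=0.439, Σhalf²=0.389243
  +D: nom +10.030 → Σnom=-68.520; wc +0.242/-0.454 → slack +1.136/-1.401; half-tol=0.348, Σhalf²=0.510347
  +E: nom +43.700 → Σnom=-24.820; wc +0.275/-0.243 → slack +1.411/-1.644; half-tol=0.259, Σhalf²=0.577428
Nominal = -24.820. Worst-case = [-24.820 - 1.644, -24.820 + 1.411] = [-26.464, -23.409]. RSS = √0.577428 = 0.760.

nominal=-24.820 wc=[-26.464,-23.409] rss=0.760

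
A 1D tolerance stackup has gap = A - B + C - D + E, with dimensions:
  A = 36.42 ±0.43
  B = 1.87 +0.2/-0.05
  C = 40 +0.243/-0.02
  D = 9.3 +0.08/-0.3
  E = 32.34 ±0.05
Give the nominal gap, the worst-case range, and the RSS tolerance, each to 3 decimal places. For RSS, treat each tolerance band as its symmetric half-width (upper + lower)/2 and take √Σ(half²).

nominal=97.590 wc=[96.810,98.663] rss=0.506

Stack each dimension's contribution:
  +A: nom +36.420 → Σnom=36.420; wc +0.430/-0.430 → slack +0.430/-0.430; half-tol=0.430, Σhalf²=0.184900
  -B: nom -1.870 → Σnom=34.550; wc +0.050/-0.200 → slack +0.480/-0.630; half-tol=0.125, Σhalf²=0.200525
  +C: nom +40.000 → Σnom=74.550; wc +0.243/-0.020 → slack +0.723/-0.650; half-tol=0.132, Σhalf²=0.217817
  -D: nom -9.300 → Σnom=65.250; wc +0.300/-0.080 → slack +1.023/-0.730; half-tol=0.190, Σhalf²=0.253917
  +E: nom +32.340 → Σnom=97.590; wc +0.050/-0.050 → slack +1.073/-0.780; half-tol=0.050, Σhalf²=0.256417
Nominal = 97.590. Worst-case = [97.590 - 0.780, 97.590 + 1.073] = [96.810, 98.663]. RSS = √0.256417 = 0.506.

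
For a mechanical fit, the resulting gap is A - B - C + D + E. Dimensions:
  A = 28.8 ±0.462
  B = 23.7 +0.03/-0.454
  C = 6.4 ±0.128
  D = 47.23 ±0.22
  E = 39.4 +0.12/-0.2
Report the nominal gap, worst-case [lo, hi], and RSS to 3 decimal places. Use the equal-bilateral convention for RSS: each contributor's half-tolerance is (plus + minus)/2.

Stack each dimension's contribution:
  +A: nom +28.800 → Σnom=28.800; wc +0.462/-0.462 → slack +0.462/-0.462; half-tol=0.462, Σhalf²=0.213444
  -B: nom -23.700 → Σnom=5.100; wc +0.454/-0.030 → slack +0.916/-0.492; half-tol=0.242, Σhalf²=0.272008
  -C: nom -6.400 → Σnom=-1.300; wc +0.128/-0.128 → slack +1.044/-0.620; half-tol=0.128, Σhalf²=0.288392
  +D: nom +47.230 → Σnom=45.930; wc +0.220/-0.220 → slack +1.264/-0.840; half-tol=0.220, Σhalf²=0.336792
  +E: nom +39.400 → Σnom=85.330; wc +0.120/-0.200 → slack +1.384/-1.040; half-tol=0.160, Σhalf²=0.362392
Nominal = 85.330. Worst-case = [85.330 - 1.040, 85.330 + 1.384] = [84.290, 86.714]. RSS = √0.362392 = 0.602.

nominal=85.330 wc=[84.290,86.714] rss=0.602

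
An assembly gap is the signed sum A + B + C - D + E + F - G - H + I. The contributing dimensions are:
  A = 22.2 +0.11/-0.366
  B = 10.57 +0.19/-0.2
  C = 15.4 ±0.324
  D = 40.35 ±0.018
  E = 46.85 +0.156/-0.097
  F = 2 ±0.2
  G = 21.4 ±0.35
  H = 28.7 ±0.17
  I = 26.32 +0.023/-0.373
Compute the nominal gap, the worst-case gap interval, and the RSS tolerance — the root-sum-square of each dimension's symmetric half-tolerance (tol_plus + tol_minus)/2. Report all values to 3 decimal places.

nominal=32.890 wc=[30.792,34.431] rss=0.668

Stack each dimension's contribution:
  +A: nom +22.200 → Σnom=22.200; wc +0.110/-0.366 → slack +0.110/-0.366; half-tol=0.238, Σhalf²=0.056644
  +B: nom +10.570 → Σnom=32.770; wc +0.190/-0.200 → slack +0.300/-0.566; half-tol=0.195, Σhalf²=0.094669
  +C: nom +15.400 → Σnom=48.170; wc +0.324/-0.324 → slack +0.624/-0.890; half-tol=0.324, Σhalf²=0.199645
  -D: nom -40.350 → Σnom=7.820; wc +0.018/-0.018 → slack +0.642/-0.908; half-tol=0.018, Σhalf²=0.199969
  +E: nom +46.850 → Σnom=54.670; wc +0.156/-0.097 → slack +0.798/-1.005; half-tol=0.127, Σhalf²=0.215971
  +F: nom +2.000 → Σnom=56.670; wc +0.200/-0.200 → slack +0.998/-1.205; half-tol=0.200, Σhalf²=0.255971
  -G: nom -21.400 → Σnom=35.270; wc +0.350/-0.350 → slack +1.348/-1.555; half-tol=0.350, Σhalf²=0.378471
  -H: nom -28.700 → Σnom=6.570; wc +0.170/-0.170 → slack +1.518/-1.725; half-tol=0.170, Σhalf²=0.407371
  +I: nom +26.320 → Σnom=32.890; wc +0.023/-0.373 → slack +1.541/-2.098; half-tol=0.198, Σhalf²=0.446575
Nominal = 32.890. Worst-case = [32.890 - 2.098, 32.890 + 1.541] = [30.792, 34.431]. RSS = √0.446575 = 0.668.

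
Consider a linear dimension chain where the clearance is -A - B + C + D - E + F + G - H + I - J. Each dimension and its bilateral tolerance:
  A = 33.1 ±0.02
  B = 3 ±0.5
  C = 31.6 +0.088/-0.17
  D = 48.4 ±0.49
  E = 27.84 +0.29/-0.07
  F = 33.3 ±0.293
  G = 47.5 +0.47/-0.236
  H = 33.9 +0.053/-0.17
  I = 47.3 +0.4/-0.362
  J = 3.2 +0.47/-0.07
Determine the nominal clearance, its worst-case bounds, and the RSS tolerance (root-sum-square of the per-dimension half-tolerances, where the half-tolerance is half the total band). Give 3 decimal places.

Stack each dimension's contribution:
  -A: nom -33.100 → Σnom=-33.100; wc +0.020/-0.020 → slack +0.020/-0.020; half-tol=0.020, Σhalf²=0.000400
  -B: nom -3.000 → Σnom=-36.100; wc +0.500/-0.500 → slack +0.520/-0.520; half-tol=0.500, Σhalf²=0.250400
  +C: nom +31.600 → Σnom=-4.500; wc +0.088/-0.170 → slack +0.608/-0.690; half-tol=0.129, Σhalf²=0.267041
  +D: nom +48.400 → Σnom=43.900; wc +0.490/-0.490 → slack +1.098/-1.180; half-tol=0.490, Σhalf²=0.507141
  -E: nom -27.840 → Σnom=16.060; wc +0.070/-0.290 → slack +1.168/-1.470; half-tol=0.180, Σhalf²=0.539541
  +F: nom +33.300 → Σnom=49.360; wc +0.293/-0.293 → slack +1.461/-1.763; half-tol=0.293, Σhalf²=0.625390
  +G: nom +47.500 → Σnom=96.860; wc +0.470/-0.236 → slack +1.931/-1.999; half-tol=0.353, Σhalf²=0.749999
  -H: nom -33.900 → Σnom=62.960; wc +0.170/-0.053 → slack +2.101/-2.052; half-tol=0.112, Σhalf²=0.762431
  +I: nom +47.300 → Σnom=110.260; wc +0.400/-0.362 → slack +2.501/-2.414; half-tol=0.381, Σhalf²=0.907592
  -J: nom -3.200 → Σnom=107.060; wc +0.070/-0.470 → slack +2.571/-2.884; half-tol=0.270, Σhalf²=0.980492
Nominal = 107.060. Worst-case = [107.060 - 2.884, 107.060 + 2.571] = [104.176, 109.631]. RSS = √0.980492 = 0.990.

nominal=107.060 wc=[104.176,109.631] rss=0.990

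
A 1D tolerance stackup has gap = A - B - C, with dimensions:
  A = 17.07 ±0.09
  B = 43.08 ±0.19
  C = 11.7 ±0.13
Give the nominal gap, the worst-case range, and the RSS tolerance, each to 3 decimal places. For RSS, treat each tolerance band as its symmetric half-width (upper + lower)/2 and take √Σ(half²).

nominal=-37.710 wc=[-38.120,-37.300] rss=0.247

Stack each dimension's contribution:
  +A: nom +17.070 → Σnom=17.070; wc +0.090/-0.090 → slack +0.090/-0.090; half-tol=0.090, Σhalf²=0.008100
  -B: nom -43.080 → Σnom=-26.010; wc +0.190/-0.190 → slack +0.280/-0.280; half-tol=0.190, Σhalf²=0.044200
  -C: nom -11.700 → Σnom=-37.710; wc +0.130/-0.130 → slack +0.410/-0.410; half-tol=0.130, Σhalf²=0.061100
Nominal = -37.710. Worst-case = [-37.710 - 0.410, -37.710 + 0.410] = [-38.120, -37.300]. RSS = √0.061100 = 0.247.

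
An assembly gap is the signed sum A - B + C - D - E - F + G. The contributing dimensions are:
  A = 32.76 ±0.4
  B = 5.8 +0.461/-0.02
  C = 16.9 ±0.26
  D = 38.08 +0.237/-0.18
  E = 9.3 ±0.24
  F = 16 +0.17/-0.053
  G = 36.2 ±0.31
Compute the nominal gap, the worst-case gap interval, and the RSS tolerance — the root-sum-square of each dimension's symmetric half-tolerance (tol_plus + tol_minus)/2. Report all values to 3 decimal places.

nominal=16.680 wc=[14.602,18.143] rss=0.704

Stack each dimension's contribution:
  +A: nom +32.760 → Σnom=32.760; wc +0.400/-0.400 → slack +0.400/-0.400; half-tol=0.400, Σhalf²=0.160000
  -B: nom -5.800 → Σnom=26.960; wc +0.020/-0.461 → slack +0.420/-0.861; half-tol=0.241, Σhalf²=0.217840
  +C: nom +16.900 → Σnom=43.860; wc +0.260/-0.260 → slack +0.680/-1.121; half-tol=0.260, Σhalf²=0.285440
  -D: nom -38.080 → Σnom=5.780; wc +0.180/-0.237 → slack +0.860/-1.358; half-tol=0.208, Σhalf²=0.328913
  -E: nom -9.300 → Σnom=-3.520; wc +0.240/-0.240 → slack +1.100/-1.598; half-tol=0.240, Σhalf²=0.386513
  -F: nom -16.000 → Σnom=-19.520; wc +0.053/-0.170 → slack +1.153/-1.768; half-tol=0.112, Σhalf²=0.398945
  +G: nom +36.200 → Σnom=16.680; wc +0.310/-0.310 → slack +1.463/-2.078; half-tol=0.310, Σhalf²=0.495045
Nominal = 16.680. Worst-case = [16.680 - 2.078, 16.680 + 1.463] = [14.602, 18.143]. RSS = √0.495045 = 0.704.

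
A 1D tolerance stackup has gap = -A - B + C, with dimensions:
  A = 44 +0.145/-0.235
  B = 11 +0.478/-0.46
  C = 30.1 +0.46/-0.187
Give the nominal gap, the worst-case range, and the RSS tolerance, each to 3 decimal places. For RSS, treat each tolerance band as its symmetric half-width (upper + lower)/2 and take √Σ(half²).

nominal=-24.900 wc=[-25.710,-23.745] rss=0.601

Stack each dimension's contribution:
  -A: nom -44.000 → Σnom=-44.000; wc +0.235/-0.145 → slack +0.235/-0.145; half-tol=0.190, Σhalf²=0.036100
  -B: nom -11.000 → Σnom=-55.000; wc +0.460/-0.478 → slack +0.695/-0.623; half-tol=0.469, Σhalf²=0.256061
  +C: nom +30.100 → Σnom=-24.900; wc +0.460/-0.187 → slack +1.155/-0.810; half-tol=0.324, Σhalf²=0.360713
Nominal = -24.900. Worst-case = [-24.900 - 0.810, -24.900 + 1.155] = [-25.710, -23.745]. RSS = √0.360713 = 0.601.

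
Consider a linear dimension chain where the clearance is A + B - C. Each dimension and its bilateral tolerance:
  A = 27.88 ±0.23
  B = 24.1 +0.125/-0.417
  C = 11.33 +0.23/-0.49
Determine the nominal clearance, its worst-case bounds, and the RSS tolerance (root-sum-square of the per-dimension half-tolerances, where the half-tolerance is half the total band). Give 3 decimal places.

Stack each dimension's contribution:
  +A: nom +27.880 → Σnom=27.880; wc +0.230/-0.230 → slack +0.230/-0.230; half-tol=0.230, Σhalf²=0.052900
  +B: nom +24.100 → Σnom=51.980; wc +0.125/-0.417 → slack +0.355/-0.647; half-tol=0.271, Σhalf²=0.126341
  -C: nom -11.330 → Σnom=40.650; wc +0.490/-0.230 → slack +0.845/-0.877; half-tol=0.360, Σhalf²=0.255941
Nominal = 40.650. Worst-case = [40.650 - 0.877, 40.650 + 0.845] = [39.773, 41.495]. RSS = √0.255941 = 0.506.

nominal=40.650 wc=[39.773,41.495] rss=0.506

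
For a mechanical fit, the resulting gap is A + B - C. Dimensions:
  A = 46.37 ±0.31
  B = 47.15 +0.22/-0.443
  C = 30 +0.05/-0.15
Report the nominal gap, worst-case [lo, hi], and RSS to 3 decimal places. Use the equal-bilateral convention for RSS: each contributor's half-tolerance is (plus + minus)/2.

nominal=63.520 wc=[62.717,64.200] rss=0.465

Stack each dimension's contribution:
  +A: nom +46.370 → Σnom=46.370; wc +0.310/-0.310 → slack +0.310/-0.310; half-tol=0.310, Σhalf²=0.096100
  +B: nom +47.150 → Σnom=93.520; wc +0.220/-0.443 → slack +0.530/-0.753; half-tol=0.332, Σhalf²=0.205992
  -C: nom -30.000 → Σnom=63.520; wc +0.150/-0.050 → slack +0.680/-0.803; half-tol=0.100, Σhalf²=0.215992
Nominal = 63.520. Worst-case = [63.520 - 0.803, 63.520 + 0.680] = [62.717, 64.200]. RSS = √0.215992 = 0.465.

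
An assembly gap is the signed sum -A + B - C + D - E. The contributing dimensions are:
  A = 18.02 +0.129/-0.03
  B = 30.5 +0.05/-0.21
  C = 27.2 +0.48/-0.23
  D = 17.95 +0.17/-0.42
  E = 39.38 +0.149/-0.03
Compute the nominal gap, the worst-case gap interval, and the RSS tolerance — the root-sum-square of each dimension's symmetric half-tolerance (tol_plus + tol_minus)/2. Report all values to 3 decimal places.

nominal=-36.150 wc=[-37.538,-35.640] rss=0.494

Stack each dimension's contribution:
  -A: nom -18.020 → Σnom=-18.020; wc +0.030/-0.129 → slack +0.030/-0.129; half-tol=0.080, Σhalf²=0.006320
  +B: nom +30.500 → Σnom=12.480; wc +0.050/-0.210 → slack +0.080/-0.339; half-tol=0.130, Σhalf²=0.023220
  -C: nom -27.200 → Σnom=-14.720; wc +0.230/-0.480 → slack +0.310/-0.819; half-tol=0.355, Σhalf²=0.149245
  +D: nom +17.950 → Σnom=3.230; wc +0.170/-0.420 → slack +0.480/-1.239; half-tol=0.295, Σhalf²=0.236270
  -E: nom -39.380 → Σnom=-36.150; wc +0.030/-0.149 → slack +0.510/-1.388; half-tol=0.089, Σhalf²=0.244280
Nominal = -36.150. Worst-case = [-36.150 - 1.388, -36.150 + 0.510] = [-37.538, -35.640]. RSS = √0.244280 = 0.494.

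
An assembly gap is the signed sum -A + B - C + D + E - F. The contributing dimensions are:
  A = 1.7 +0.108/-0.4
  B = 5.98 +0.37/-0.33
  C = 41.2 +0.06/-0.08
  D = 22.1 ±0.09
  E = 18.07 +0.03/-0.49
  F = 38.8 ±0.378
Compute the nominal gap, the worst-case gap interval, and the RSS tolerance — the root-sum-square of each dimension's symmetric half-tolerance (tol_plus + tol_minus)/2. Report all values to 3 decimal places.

Stack each dimension's contribution:
  -A: nom -1.700 → Σnom=-1.700; wc +0.400/-0.108 → slack +0.400/-0.108; half-tol=0.254, Σhalf²=0.064516
  +B: nom +5.980 → Σnom=4.280; wc +0.370/-0.330 → slack +0.770/-0.438; half-tol=0.350, Σhalf²=0.187016
  -C: nom -41.200 → Σnom=-36.920; wc +0.080/-0.060 → slack +0.850/-0.498; half-tol=0.070, Σhalf²=0.191916
  +D: nom +22.100 → Σnom=-14.820; wc +0.090/-0.090 → slack +0.940/-0.588; half-tol=0.090, Σhalf²=0.200016
  +E: nom +18.070 → Σnom=3.250; wc +0.030/-0.490 → slack +0.970/-1.078; half-tol=0.260, Σhalf²=0.267616
  -F: nom -38.800 → Σnom=-35.550; wc +0.378/-0.378 → slack +1.348/-1.456; half-tol=0.378, Σhalf²=0.410500
Nominal = -35.550. Worst-case = [-35.550 - 1.456, -35.550 + 1.348] = [-37.006, -34.202]. RSS = √0.410500 = 0.641.

nominal=-35.550 wc=[-37.006,-34.202] rss=0.641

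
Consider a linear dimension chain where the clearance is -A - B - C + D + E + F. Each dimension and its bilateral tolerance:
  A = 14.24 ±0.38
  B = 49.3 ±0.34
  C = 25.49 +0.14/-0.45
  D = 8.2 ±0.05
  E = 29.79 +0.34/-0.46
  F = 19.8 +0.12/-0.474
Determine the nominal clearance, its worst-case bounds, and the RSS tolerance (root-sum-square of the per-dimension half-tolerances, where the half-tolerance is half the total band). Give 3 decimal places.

nominal=-31.240 wc=[-33.084,-29.560] rss=0.773

Stack each dimension's contribution:
  -A: nom -14.240 → Σnom=-14.240; wc +0.380/-0.380 → slack +0.380/-0.380; half-tol=0.380, Σhalf²=0.144400
  -B: nom -49.300 → Σnom=-63.540; wc +0.340/-0.340 → slack +0.720/-0.720; half-tol=0.340, Σhalf²=0.260000
  -C: nom -25.490 → Σnom=-89.030; wc +0.450/-0.140 → slack +1.170/-0.860; half-tol=0.295, Σhalf²=0.347025
  +D: nom +8.200 → Σnom=-80.830; wc +0.050/-0.050 → slack +1.220/-0.910; half-tol=0.050, Σhalf²=0.349525
  +E: nom +29.790 → Σnom=-51.040; wc +0.340/-0.460 → slack +1.560/-1.370; half-tol=0.400, Σhalf²=0.509525
  +F: nom +19.800 → Σnom=-31.240; wc +0.120/-0.474 → slack +1.680/-1.844; half-tol=0.297, Σhalf²=0.597734
Nominal = -31.240. Worst-case = [-31.240 - 1.844, -31.240 + 1.680] = [-33.084, -29.560]. RSS = √0.597734 = 0.773.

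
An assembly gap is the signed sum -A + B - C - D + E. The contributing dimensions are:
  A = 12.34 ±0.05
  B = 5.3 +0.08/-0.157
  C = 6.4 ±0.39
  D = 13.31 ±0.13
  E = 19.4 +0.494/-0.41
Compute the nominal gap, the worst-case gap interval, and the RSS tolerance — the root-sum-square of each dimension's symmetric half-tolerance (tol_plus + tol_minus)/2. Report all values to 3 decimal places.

nominal=-7.350 wc=[-8.487,-6.206] rss=0.624

Stack each dimension's contribution:
  -A: nom -12.340 → Σnom=-12.340; wc +0.050/-0.050 → slack +0.050/-0.050; half-tol=0.050, Σhalf²=0.002500
  +B: nom +5.300 → Σnom=-7.040; wc +0.080/-0.157 → slack +0.130/-0.207; half-tol=0.118, Σhalf²=0.016542
  -C: nom -6.400 → Σnom=-13.440; wc +0.390/-0.390 → slack +0.520/-0.597; half-tol=0.390, Σhalf²=0.168642
  -D: nom -13.310 → Σnom=-26.750; wc +0.130/-0.130 → slack +0.650/-0.727; half-tol=0.130, Σhalf²=0.185542
  +E: nom +19.400 → Σnom=-7.350; wc +0.494/-0.410 → slack +1.144/-1.137; half-tol=0.452, Σhalf²=0.389846
Nominal = -7.350. Worst-case = [-7.350 - 1.137, -7.350 + 1.144] = [-8.487, -6.206]. RSS = √0.389846 = 0.624.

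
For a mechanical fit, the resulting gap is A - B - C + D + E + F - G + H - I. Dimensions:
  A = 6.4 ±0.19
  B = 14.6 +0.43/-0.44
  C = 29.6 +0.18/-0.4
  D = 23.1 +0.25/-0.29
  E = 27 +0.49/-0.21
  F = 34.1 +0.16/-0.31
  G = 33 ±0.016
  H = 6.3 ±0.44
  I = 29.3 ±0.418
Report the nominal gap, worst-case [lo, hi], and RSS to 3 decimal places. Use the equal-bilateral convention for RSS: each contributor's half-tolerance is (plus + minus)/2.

Stack each dimension's contribution:
  +A: nom +6.400 → Σnom=6.400; wc +0.190/-0.190 → slack +0.190/-0.190; half-tol=0.190, Σhalf²=0.036100
  -B: nom -14.600 → Σnom=-8.200; wc +0.440/-0.430 → slack +0.630/-0.620; half-tol=0.435, Σhalf²=0.225325
  -C: nom -29.600 → Σnom=-37.800; wc +0.400/-0.180 → slack +1.030/-0.800; half-tol=0.290, Σhalf²=0.309425
  +D: nom +23.100 → Σnom=-14.700; wc +0.250/-0.290 → slack +1.280/-1.090; half-tol=0.270, Σhalf²=0.382325
  +E: nom +27.000 → Σnom=12.300; wc +0.490/-0.210 → slack +1.770/-1.300; half-tol=0.350, Σhalf²=0.504825
  +F: nom +34.100 → Σnom=46.400; wc +0.160/-0.310 → slack +1.930/-1.610; half-tol=0.235, Σhalf²=0.560050
  -G: nom -33.000 → Σnom=13.400; wc +0.016/-0.016 → slack +1.946/-1.626; half-tol=0.016, Σhalf²=0.560306
  +H: nom +6.300 → Σnom=19.700; wc +0.440/-0.440 → slack +2.386/-2.066; half-tol=0.440, Σhalf²=0.753906
  -I: nom -29.300 → Σnom=-9.600; wc +0.418/-0.418 → slack +2.804/-2.484; half-tol=0.418, Σhalf²=0.928630
Nominal = -9.600. Worst-case = [-9.600 - 2.484, -9.600 + 2.804] = [-12.084, -6.796]. RSS = √0.928630 = 0.964.

nominal=-9.600 wc=[-12.084,-6.796] rss=0.964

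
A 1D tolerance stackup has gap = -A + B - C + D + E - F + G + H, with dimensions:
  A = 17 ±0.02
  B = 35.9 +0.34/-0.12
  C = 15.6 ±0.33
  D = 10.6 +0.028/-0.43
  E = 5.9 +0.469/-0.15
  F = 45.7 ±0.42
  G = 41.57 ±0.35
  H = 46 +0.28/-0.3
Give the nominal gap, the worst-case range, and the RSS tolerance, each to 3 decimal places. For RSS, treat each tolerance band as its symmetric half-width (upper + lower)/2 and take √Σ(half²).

Stack each dimension's contribution:
  -A: nom -17.000 → Σnom=-17.000; wc +0.020/-0.020 → slack +0.020/-0.020; half-tol=0.020, Σhalf²=0.000400
  +B: nom +35.900 → Σnom=18.900; wc +0.340/-0.120 → slack +0.360/-0.140; half-tol=0.230, Σhalf²=0.053300
  -C: nom -15.600 → Σnom=3.300; wc +0.330/-0.330 → slack +0.690/-0.470; half-tol=0.330, Σhalf²=0.162200
  +D: nom +10.600 → Σnom=13.900; wc +0.028/-0.430 → slack +0.718/-0.900; half-tol=0.229, Σhalf²=0.214641
  +E: nom +5.900 → Σnom=19.800; wc +0.469/-0.150 → slack +1.187/-1.050; half-tol=0.309, Σhalf²=0.310431
  -F: nom -45.700 → Σnom=-25.900; wc +0.420/-0.420 → slack +1.607/-1.470; half-tol=0.420, Σhalf²=0.486831
  +G: nom +41.570 → Σnom=15.670; wc +0.350/-0.350 → slack +1.957/-1.820; half-tol=0.350, Σhalf²=0.609331
  +H: nom +46.000 → Σnom=61.670; wc +0.280/-0.300 → slack +2.237/-2.120; half-tol=0.290, Σhalf²=0.693431
Nominal = 61.670. Worst-case = [61.670 - 2.120, 61.670 + 2.237] = [59.550, 63.907]. RSS = √0.693431 = 0.833.

nominal=61.670 wc=[59.550,63.907] rss=0.833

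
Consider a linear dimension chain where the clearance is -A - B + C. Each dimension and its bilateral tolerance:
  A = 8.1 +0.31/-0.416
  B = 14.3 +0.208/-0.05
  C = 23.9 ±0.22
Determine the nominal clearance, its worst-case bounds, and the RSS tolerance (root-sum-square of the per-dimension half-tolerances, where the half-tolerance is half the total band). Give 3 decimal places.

Stack each dimension's contribution:
  -A: nom -8.100 → Σnom=-8.100; wc +0.416/-0.310 → slack +0.416/-0.310; half-tol=0.363, Σhalf²=0.131769
  -B: nom -14.300 → Σnom=-22.400; wc +0.050/-0.208 → slack +0.466/-0.518; half-tol=0.129, Σhalf²=0.148410
  +C: nom +23.900 → Σnom=1.500; wc +0.220/-0.220 → slack +0.686/-0.738; half-tol=0.220, Σhalf²=0.196810
Nominal = 1.500. Worst-case = [1.500 - 0.738, 1.500 + 0.686] = [0.762, 2.186]. RSS = √0.196810 = 0.444.

nominal=1.500 wc=[0.762,2.186] rss=0.444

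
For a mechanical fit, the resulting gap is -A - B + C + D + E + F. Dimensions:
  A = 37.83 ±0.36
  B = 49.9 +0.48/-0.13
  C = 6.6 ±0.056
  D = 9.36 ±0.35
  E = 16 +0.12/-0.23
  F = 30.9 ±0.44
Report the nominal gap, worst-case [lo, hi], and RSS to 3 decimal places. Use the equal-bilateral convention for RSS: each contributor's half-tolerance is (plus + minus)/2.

Stack each dimension's contribution:
  -A: nom -37.830 → Σnom=-37.830; wc +0.360/-0.360 → slack +0.360/-0.360; half-tol=0.360, Σhalf²=0.129600
  -B: nom -49.900 → Σnom=-87.730; wc +0.130/-0.480 → slack +0.490/-0.840; half-tol=0.305, Σhalf²=0.222625
  +C: nom +6.600 → Σnom=-81.130; wc +0.056/-0.056 → slack +0.546/-0.896; half-tol=0.056, Σhalf²=0.225761
  +D: nom +9.360 → Σnom=-71.770; wc +0.350/-0.350 → slack +0.896/-1.246; half-tol=0.350, Σhalf²=0.348261
  +E: nom +16.000 → Σnom=-55.770; wc +0.120/-0.230 → slack +1.016/-1.476; half-tol=0.175, Σhalf²=0.378886
  +F: nom +30.900 → Σnom=-24.870; wc +0.440/-0.440 → slack +1.456/-1.916; half-tol=0.440, Σhalf²=0.572486
Nominal = -24.870. Worst-case = [-24.870 - 1.916, -24.870 + 1.456] = [-26.786, -23.414]. RSS = √0.572486 = 0.757.

nominal=-24.870 wc=[-26.786,-23.414] rss=0.757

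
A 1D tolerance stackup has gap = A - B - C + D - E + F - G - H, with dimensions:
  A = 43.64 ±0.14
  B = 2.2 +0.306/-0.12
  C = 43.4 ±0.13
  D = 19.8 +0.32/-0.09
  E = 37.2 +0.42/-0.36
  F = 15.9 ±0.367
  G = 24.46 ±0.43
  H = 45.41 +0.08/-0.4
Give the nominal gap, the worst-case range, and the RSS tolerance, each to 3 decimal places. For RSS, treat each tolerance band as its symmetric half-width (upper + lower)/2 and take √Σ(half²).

nominal=-73.330 wc=[-75.293,-71.063] rss=0.808

Stack each dimension's contribution:
  +A: nom +43.640 → Σnom=43.640; wc +0.140/-0.140 → slack +0.140/-0.140; half-tol=0.140, Σhalf²=0.019600
  -B: nom -2.200 → Σnom=41.440; wc +0.120/-0.306 → slack +0.260/-0.446; half-tol=0.213, Σhalf²=0.064969
  -C: nom -43.400 → Σnom=-1.960; wc +0.130/-0.130 → slack +0.390/-0.576; half-tol=0.130, Σhalf²=0.081869
  +D: nom +19.800 → Σnom=17.840; wc +0.320/-0.090 → slack +0.710/-0.666; half-tol=0.205, Σhalf²=0.123894
  -E: nom -37.200 → Σnom=-19.360; wc +0.360/-0.420 → slack +1.070/-1.086; half-tol=0.390, Σhalf²=0.275994
  +F: nom +15.900 → Σnom=-3.460; wc +0.367/-0.367 → slack +1.437/-1.453; half-tol=0.367, Σhalf²=0.410683
  -G: nom -24.460 → Σnom=-27.920; wc +0.430/-0.430 → slack +1.867/-1.883; half-tol=0.430, Σhalf²=0.595583
  -H: nom -45.410 → Σnom=-73.330; wc +0.400/-0.080 → slack +2.267/-1.963; half-tol=0.240, Σhalf²=0.653183
Nominal = -73.330. Worst-case = [-73.330 - 1.963, -73.330 + 2.267] = [-75.293, -71.063]. RSS = √0.653183 = 0.808.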